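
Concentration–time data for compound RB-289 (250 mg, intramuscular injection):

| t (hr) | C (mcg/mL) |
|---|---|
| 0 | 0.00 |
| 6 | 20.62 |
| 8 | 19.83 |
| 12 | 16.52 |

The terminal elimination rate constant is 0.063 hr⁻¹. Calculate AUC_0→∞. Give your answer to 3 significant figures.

AUC = 437 mcg/mL·hr

Trapezoidal AUC_0→12:
  [0→6]: (0.00+20.62)/2 × 6 = 61.86
  [6→8]: (20.62+19.83)/2 × 2 = 40.45
  [8→12]: (19.83+16.52)/2 × 4 = 72.7
  Sum = 175.01 mcg/mL·hr
Extrapolated tail: C_last / k_e = 16.52 / 0.063 = 262.222
AUC_0→∞ = 175.01 + 262.222 = 437.232 mcg/mL·hr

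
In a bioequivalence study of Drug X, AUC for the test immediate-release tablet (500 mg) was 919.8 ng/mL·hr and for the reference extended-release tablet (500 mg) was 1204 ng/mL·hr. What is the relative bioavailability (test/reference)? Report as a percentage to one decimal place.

F_rel = 76.4%

F_rel = (AUC_test/D_test) / (AUC_ref/D_ref)
      = (919.8/500) / (1204/500)
      = 1.8396 / 2.408 = 0.7640 = 76.40%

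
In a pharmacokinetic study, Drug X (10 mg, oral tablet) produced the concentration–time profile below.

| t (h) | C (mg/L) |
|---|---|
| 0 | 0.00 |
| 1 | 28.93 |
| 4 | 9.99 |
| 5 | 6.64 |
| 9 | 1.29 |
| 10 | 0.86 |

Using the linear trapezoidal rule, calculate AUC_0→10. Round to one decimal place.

Trapezoidal AUC_0→10:
  [0→1]: (0.00+28.93)/2 × 1 = 14.465
  [1→4]: (28.93+9.99)/2 × 3 = 58.38
  [4→5]: (9.99+6.64)/2 × 1 = 8.315
  [5→9]: (6.64+1.29)/2 × 4 = 15.86
  [9→10]: (1.29+0.86)/2 × 1 = 1.075
  Sum = 98.095 mg/L·h

AUC = 98.1 mg/L·h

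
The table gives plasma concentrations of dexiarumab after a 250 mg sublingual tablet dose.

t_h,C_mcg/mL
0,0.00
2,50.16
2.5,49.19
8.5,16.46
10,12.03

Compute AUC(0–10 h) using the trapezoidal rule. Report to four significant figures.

Trapezoidal AUC_0→10:
  [0→2]: (0.00+50.16)/2 × 2 = 50.16
  [2→2.5]: (50.16+49.19)/2 × 0.5 = 24.8375
  [2.5→8.5]: (49.19+16.46)/2 × 6 = 196.95
  [8.5→10]: (16.46+12.03)/2 × 1.5 = 21.3675
  Sum = 293.315 mcg/mL·h

AUC = 293.3 mcg/mL·h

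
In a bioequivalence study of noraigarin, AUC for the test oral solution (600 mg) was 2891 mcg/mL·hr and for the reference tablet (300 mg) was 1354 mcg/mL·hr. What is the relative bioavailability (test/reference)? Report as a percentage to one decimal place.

F_rel = 106.8%

F_rel = (AUC_test/D_test) / (AUC_ref/D_ref)
      = (2891/600) / (1354/300)
      = 4.81833 / 4.51333 = 1.0676 = 106.76%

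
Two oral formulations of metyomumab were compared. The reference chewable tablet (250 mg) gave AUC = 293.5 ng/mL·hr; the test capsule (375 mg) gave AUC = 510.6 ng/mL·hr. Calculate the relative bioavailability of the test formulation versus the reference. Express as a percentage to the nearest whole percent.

F_rel = 116%

F_rel = (AUC_test/D_test) / (AUC_ref/D_ref)
      = (510.6/375) / (293.5/250)
      = 1.3616 / 1.174 = 1.1598 = 115.98%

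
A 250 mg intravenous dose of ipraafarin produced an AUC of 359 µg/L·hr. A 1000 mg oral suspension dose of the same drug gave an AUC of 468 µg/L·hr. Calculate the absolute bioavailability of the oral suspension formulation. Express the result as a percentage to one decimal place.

F = (AUC_ev / D_ev) / (AUC_iv / D_iv)
  = (468/1000) / (359/250)
  = 0.468 / 1.436 = 0.3259
  = 32.59%

F = 32.6%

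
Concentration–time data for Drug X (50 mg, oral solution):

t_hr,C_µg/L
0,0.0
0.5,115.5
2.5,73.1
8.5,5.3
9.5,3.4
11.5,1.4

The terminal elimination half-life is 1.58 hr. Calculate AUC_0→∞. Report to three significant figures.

Trapezoidal AUC_0→11.5:
  [0→0.5]: (0.0+115.5)/2 × 0.5 = 28.875
  [0.5→2.5]: (115.5+73.1)/2 × 2 = 188.6
  [2.5→8.5]: (73.1+5.3)/2 × 6 = 235.2
  [8.5→9.5]: (5.3+3.4)/2 × 1 = 4.35
  [9.5→11.5]: (3.4+1.4)/2 × 2 = 4.8
  Sum = 461.825 µg/L·hr
k_e = ln2 / t½ = 0.693147 / 1.58 = 0.4387 hr^-1
Extrapolated tail: C_last / k_e = 1.4 / 0.4387 = 3.191
AUC_0→∞ = 461.825 + 3.191 = 465.016 µg/L·hr

AUC = 465 µg/L·hr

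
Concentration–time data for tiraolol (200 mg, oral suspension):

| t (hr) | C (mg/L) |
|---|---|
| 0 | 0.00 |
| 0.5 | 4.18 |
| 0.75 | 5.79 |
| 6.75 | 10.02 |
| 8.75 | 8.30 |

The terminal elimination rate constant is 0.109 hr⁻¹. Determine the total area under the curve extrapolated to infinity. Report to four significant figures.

Trapezoidal AUC_0→8.75:
  [0→0.5]: (0.00+4.18)/2 × 0.5 = 1.045
  [0.5→0.75]: (4.18+5.79)/2 × 0.25 = 1.24625
  [0.75→6.75]: (5.79+10.02)/2 × 6 = 47.43
  [6.75→8.75]: (10.02+8.30)/2 × 2 = 18.32
  Sum = 68.04125 mg/L·hr
Extrapolated tail: C_last / k_e = 8.30 / 0.109 = 76.147
AUC_0→∞ = 68.04125 + 76.147 = 144.18825 mg/L·hr

AUC = 144.2 mg/L·hr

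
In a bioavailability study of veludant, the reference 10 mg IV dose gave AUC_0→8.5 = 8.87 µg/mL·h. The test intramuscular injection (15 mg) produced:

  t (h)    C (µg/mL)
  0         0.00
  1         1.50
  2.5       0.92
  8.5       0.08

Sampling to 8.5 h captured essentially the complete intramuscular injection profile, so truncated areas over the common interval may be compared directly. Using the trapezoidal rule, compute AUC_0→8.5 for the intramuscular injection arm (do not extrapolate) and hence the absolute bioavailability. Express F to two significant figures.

Trapezoidal AUC_0→8.5 (intramuscular injection):
  [0→1]: (0.00+1.50)/2 × 1 = 0.75
  [1→2.5]: (1.50+0.92)/2 × 1.5 = 1.815
  [2.5→8.5]: (0.92+0.08)/2 × 6 = 3.0
  Sum = 5.565 µg/mL·h
F = (AUC_ev/D_ev)/(AUC_iv/D_iv) = (5.565/15)/(8.87/10) = 0.371/0.887 = 0.4183

F = 0.42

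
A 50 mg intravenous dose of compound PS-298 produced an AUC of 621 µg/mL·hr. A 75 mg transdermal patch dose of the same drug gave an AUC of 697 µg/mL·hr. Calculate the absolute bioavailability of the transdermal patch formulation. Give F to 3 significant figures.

F = (AUC_ev / D_ev) / (AUC_iv / D_iv)
  = (697/75) / (621/50)
  = 9.29333 / 12.42 = 0.7483

F = 0.748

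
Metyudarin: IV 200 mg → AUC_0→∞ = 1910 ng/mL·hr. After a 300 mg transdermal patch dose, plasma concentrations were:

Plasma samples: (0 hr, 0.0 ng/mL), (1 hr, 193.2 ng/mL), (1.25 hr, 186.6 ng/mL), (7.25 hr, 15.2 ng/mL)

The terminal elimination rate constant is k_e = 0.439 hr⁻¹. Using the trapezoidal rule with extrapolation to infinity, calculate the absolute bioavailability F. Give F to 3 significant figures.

Trapezoidal AUC_0→7.25 (transdermal patch):
  [0→1]: (0.0+193.2)/2 × 1 = 96.6
  [1→1.25]: (193.2+186.6)/2 × 0.25 = 47.475
  [1.25→7.25]: (186.6+15.2)/2 × 6 = 605.4
  Sum = 749.475 ng/mL·hr
Tail: C_last/k_e = 15.2/0.439 = 34.624
AUC_0→∞ (transdermal patch) = 749.475 + 34.624 = 784.099 ng/mL·hr
F = (AUC_ev/D_ev)/(AUC_iv/D_iv) = (784.099/300)/(1910/200) = 2.61366/9.55 = 0.2737

F = 0.274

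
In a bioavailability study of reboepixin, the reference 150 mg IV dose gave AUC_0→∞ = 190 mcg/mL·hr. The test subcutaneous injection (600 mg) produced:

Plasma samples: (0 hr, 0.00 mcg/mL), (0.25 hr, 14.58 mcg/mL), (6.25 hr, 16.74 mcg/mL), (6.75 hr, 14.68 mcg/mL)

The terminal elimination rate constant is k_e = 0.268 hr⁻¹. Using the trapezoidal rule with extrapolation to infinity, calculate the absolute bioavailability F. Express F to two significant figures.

F = 0.21

Trapezoidal AUC_0→6.75 (subcutaneous injection):
  [0→0.25]: (0.00+14.58)/2 × 0.25 = 1.8225
  [0.25→6.25]: (14.58+16.74)/2 × 6 = 93.96
  [6.25→6.75]: (16.74+14.68)/2 × 0.5 = 7.855
  Sum = 103.6375 mcg/mL·hr
Tail: C_last/k_e = 14.68/0.268 = 54.776
AUC_0→∞ (subcutaneous injection) = 103.6375 + 54.776 = 158.4135 mcg/mL·hr
F = (AUC_ev/D_ev)/(AUC_iv/D_iv) = (158.4135/600)/(190/150) = 0.2640225/1.26667 = 0.2084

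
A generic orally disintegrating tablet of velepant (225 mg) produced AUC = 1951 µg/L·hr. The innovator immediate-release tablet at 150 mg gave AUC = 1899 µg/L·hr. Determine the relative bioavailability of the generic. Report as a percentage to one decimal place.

F_rel = 68.5%

F_rel = (AUC_test/D_test) / (AUC_ref/D_ref)
      = (1951/225) / (1899/150)
      = 8.67111 / 12.66 = 0.6849 = 68.49%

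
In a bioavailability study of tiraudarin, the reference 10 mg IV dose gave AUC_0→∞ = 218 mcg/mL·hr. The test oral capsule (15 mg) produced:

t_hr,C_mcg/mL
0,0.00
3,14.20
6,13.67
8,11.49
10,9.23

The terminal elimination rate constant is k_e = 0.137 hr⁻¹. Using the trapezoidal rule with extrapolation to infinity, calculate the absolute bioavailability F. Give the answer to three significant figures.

F = 0.539

Trapezoidal AUC_0→10 (oral capsule):
  [0→3]: (0.00+14.20)/2 × 3 = 21.3
  [3→6]: (14.20+13.67)/2 × 3 = 41.805
  [6→8]: (13.67+11.49)/2 × 2 = 25.16
  [8→10]: (11.49+9.23)/2 × 2 = 20.72
  Sum = 108.985 mcg/mL·hr
Tail: C_last/k_e = 9.23/0.137 = 67.372
AUC_0→∞ (oral capsule) = 108.985 + 67.372 = 176.357 mcg/mL·hr
F = (AUC_ev/D_ev)/(AUC_iv/D_iv) = (176.357/15)/(218/10) = 11.7571/21.8 = 0.5393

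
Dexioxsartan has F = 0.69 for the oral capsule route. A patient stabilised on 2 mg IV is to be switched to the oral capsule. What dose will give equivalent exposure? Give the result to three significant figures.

For equal systemic exposure: F × D_ev = D_iv
D_ev = D_iv / F = 2 / 0.69 = 2.89855 mg

D_oral = 2.90 mg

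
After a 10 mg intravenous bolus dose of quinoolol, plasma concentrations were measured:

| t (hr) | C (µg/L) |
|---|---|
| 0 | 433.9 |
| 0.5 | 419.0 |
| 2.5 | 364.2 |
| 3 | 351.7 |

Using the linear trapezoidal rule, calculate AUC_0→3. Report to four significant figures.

Trapezoidal AUC_0→3:
  [0→0.5]: (433.9+419.0)/2 × 0.5 = 213.225
  [0.5→2.5]: (419.0+364.2)/2 × 2 = 783.2
  [2.5→3]: (364.2+351.7)/2 × 0.5 = 178.975
  Sum = 1175.4 µg/L·hr

AUC = 1175 µg/L·hr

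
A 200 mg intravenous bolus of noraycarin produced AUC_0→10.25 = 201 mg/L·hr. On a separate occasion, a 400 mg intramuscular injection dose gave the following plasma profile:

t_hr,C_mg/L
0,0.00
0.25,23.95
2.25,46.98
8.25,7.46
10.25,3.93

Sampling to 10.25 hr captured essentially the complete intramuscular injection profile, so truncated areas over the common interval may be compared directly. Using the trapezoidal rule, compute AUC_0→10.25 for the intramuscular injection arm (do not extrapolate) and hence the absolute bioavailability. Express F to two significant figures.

F = 0.62

Trapezoidal AUC_0→10.25 (intramuscular injection):
  [0→0.25]: (0.00+23.95)/2 × 0.25 = 2.99375
  [0.25→2.25]: (23.95+46.98)/2 × 2 = 70.93
  [2.25→8.25]: (46.98+7.46)/2 × 6 = 163.32
  [8.25→10.25]: (7.46+3.93)/2 × 2 = 11.39
  Sum = 248.63375 mg/L·hr
F = (AUC_ev/D_ev)/(AUC_iv/D_iv) = (248.63375/400)/(201/200) = 0.621584/1.005 = 0.6185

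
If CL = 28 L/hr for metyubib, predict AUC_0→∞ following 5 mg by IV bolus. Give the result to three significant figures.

AUC_0→∞ = Dose_iv / CL
        = 5 / 28 = 0.178571 mg/L·hr

AUC = 0.179 mg/L·hr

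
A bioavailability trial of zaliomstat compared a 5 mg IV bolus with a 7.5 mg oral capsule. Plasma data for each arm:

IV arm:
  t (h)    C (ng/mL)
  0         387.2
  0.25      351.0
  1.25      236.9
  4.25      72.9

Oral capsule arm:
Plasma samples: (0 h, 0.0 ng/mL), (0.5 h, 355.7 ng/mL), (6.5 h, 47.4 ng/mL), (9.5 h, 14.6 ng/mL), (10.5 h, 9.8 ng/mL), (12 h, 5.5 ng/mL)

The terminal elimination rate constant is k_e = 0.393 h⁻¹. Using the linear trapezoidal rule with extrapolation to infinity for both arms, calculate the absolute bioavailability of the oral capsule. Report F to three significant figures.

Trapezoidal AUC_0→4.25 (IV):
  [0→0.25]: (387.2+351.0)/2 × 0.25 = 92.275
  [0.25→1.25]: (351.0+236.9)/2 × 1 = 293.95
  [1.25→4.25]: (236.9+72.9)/2 × 3 = 464.7
  Sum = 850.925 ng/mL·h
IV tail: 72.9/0.393 = 185.496; AUC_iv,0→∞ = 850.925 + 185.496 = 1036.421 ng/mL·h
Trapezoidal AUC_0→12 (oral capsule):
  [0→0.5]: (0.0+355.7)/2 × 0.5 = 88.925
  [0.5→6.5]: (355.7+47.4)/2 × 6 = 1209.3
  [6.5→9.5]: (47.4+14.6)/2 × 3 = 93.0
  [9.5→10.5]: (14.6+9.8)/2 × 1 = 12.2
  [10.5→12]: (9.8+5.5)/2 × 1.5 = 11.475
  Sum = 1414.9 ng/mL·h
oral capsule tail: 5.5/0.393 = 13.995; AUC_ev,0→∞ = 1414.9 + 13.995 = 1428.895 ng/mL·h
F = (AUC_ev/D_ev)/(AUC_iv/D_iv) = (1428.895/7.5)/(1036.421/5) = 190.519/207.2842 = 0.9191

F = 0.919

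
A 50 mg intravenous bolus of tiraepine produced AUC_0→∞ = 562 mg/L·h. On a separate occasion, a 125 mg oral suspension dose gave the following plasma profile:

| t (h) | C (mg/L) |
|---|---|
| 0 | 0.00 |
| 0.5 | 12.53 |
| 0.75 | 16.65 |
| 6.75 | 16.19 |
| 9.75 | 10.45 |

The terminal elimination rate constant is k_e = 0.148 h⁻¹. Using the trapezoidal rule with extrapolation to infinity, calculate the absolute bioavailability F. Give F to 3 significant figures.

Trapezoidal AUC_0→9.75 (oral suspension):
  [0→0.5]: (0.00+12.53)/2 × 0.5 = 3.1325
  [0.5→0.75]: (12.53+16.65)/2 × 0.25 = 3.6475
  [0.75→6.75]: (16.65+16.19)/2 × 6 = 98.52
  [6.75→9.75]: (16.19+10.45)/2 × 3 = 39.96
  Sum = 145.26 mg/L·h
Tail: C_last/k_e = 10.45/0.148 = 70.608
AUC_0→∞ (oral suspension) = 145.26 + 70.608 = 215.868 mg/L·h
F = (AUC_ev/D_ev)/(AUC_iv/D_iv) = (215.868/125)/(562/50) = 1.726944/11.24 = 0.1536

F = 0.154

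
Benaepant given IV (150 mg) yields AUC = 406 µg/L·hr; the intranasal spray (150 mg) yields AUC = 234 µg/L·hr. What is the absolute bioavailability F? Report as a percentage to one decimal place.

F = (AUC_ev / D_ev) / (AUC_iv / D_iv)
  = (234/150) / (406/150)
  = 1.56 / 2.70667 = 0.5764
  = 57.64%

F = 57.6%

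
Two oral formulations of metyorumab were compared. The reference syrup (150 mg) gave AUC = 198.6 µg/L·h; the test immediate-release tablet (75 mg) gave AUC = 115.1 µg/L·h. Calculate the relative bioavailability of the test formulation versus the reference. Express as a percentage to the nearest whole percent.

F_rel = (AUC_test/D_test) / (AUC_ref/D_ref)
      = (115.1/75) / (198.6/150)
      = 1.53467 / 1.324 = 1.1591 = 115.91%

F_rel = 116%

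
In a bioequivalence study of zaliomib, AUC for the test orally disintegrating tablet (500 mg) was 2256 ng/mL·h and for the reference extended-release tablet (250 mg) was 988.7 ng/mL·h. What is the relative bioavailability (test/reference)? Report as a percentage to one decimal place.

F_rel = 114.1%

F_rel = (AUC_test/D_test) / (AUC_ref/D_ref)
      = (2256/500) / (988.7/250)
      = 4.512 / 3.9548 = 1.1409 = 114.09%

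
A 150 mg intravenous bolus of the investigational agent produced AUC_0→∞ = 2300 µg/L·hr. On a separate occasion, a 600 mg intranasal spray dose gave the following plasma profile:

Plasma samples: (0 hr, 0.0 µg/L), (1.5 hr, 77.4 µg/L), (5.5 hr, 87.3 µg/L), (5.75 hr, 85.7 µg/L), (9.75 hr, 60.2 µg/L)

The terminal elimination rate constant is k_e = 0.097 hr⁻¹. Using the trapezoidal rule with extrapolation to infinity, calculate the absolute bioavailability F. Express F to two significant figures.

Trapezoidal AUC_0→9.75 (intranasal spray):
  [0→1.5]: (0.0+77.4)/2 × 1.5 = 58.05
  [1.5→5.5]: (77.4+87.3)/2 × 4 = 329.4
  [5.5→5.75]: (87.3+85.7)/2 × 0.25 = 21.625
  [5.75→9.75]: (85.7+60.2)/2 × 4 = 291.8
  Sum = 700.875 µg/L·hr
Tail: C_last/k_e = 60.2/0.097 = 620.619
AUC_0→∞ (intranasal spray) = 700.875 + 620.619 = 1321.494 µg/L·hr
F = (AUC_ev/D_ev)/(AUC_iv/D_iv) = (1321.494/600)/(2300/150) = 2.20249/15.3333 = 0.1436

F = 0.14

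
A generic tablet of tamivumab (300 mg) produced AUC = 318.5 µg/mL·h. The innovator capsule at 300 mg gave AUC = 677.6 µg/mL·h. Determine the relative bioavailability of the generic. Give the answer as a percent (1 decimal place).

F_rel = (AUC_test/D_test) / (AUC_ref/D_ref)
      = (318.5/300) / (677.6/300)
      = 1.06167 / 2.25867 = 0.4700 = 47.00%

F_rel = 47.0%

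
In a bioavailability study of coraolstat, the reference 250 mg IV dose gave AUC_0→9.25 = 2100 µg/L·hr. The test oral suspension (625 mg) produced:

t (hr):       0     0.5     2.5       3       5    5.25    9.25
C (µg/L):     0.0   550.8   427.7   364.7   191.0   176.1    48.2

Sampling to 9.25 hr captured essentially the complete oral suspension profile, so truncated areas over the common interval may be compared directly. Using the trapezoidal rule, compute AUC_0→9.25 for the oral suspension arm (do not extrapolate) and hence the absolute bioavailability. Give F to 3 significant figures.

Trapezoidal AUC_0→9.25 (oral suspension):
  [0→0.5]: (0.0+550.8)/2 × 0.5 = 137.7
  [0.5→2.5]: (550.8+427.7)/2 × 2 = 978.5
  [2.5→3]: (427.7+364.7)/2 × 0.5 = 198.1
  [3→5]: (364.7+191.0)/2 × 2 = 555.7
  [5→5.25]: (191.0+176.1)/2 × 0.25 = 45.8875
  [5.25→9.25]: (176.1+48.2)/2 × 4 = 448.6
  Sum = 2364.4875 µg/L·hr
F = (AUC_ev/D_ev)/(AUC_iv/D_iv) = (2364.4875/625)/(2100/250) = 3.78318/8.4 = 0.4504

F = 0.450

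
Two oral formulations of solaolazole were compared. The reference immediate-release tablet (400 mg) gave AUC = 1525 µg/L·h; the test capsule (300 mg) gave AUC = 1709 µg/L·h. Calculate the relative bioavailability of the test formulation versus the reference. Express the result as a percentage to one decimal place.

F_rel = 149.4%

F_rel = (AUC_test/D_test) / (AUC_ref/D_ref)
      = (1709/300) / (1525/400)
      = 5.69667 / 3.8125 = 1.4942 = 149.42%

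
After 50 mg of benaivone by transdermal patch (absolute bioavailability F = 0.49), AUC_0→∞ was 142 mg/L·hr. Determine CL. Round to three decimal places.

CL = F × Dose / AUC_0→∞
   = 0.49 × 50 / 142 = 0.172535 L/hr

CL = 0.173 L/hr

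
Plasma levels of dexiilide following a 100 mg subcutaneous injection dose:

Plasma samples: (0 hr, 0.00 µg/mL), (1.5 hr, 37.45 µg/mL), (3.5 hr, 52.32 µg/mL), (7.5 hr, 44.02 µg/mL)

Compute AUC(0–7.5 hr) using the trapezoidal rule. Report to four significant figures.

AUC = 310.5 µg/mL·hr

Trapezoidal AUC_0→7.5:
  [0→1.5]: (0.00+37.45)/2 × 1.5 = 28.0875
  [1.5→3.5]: (37.45+52.32)/2 × 2 = 89.77
  [3.5→7.5]: (52.32+44.02)/2 × 4 = 192.68
  Sum = 310.5375 µg/mL·hr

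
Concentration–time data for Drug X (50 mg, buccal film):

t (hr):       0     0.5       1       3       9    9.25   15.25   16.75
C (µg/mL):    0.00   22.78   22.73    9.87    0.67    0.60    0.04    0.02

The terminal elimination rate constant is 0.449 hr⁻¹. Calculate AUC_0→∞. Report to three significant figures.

Trapezoidal AUC_0→16.75:
  [0→0.5]: (0.00+22.78)/2 × 0.5 = 5.695
  [0.5→1]: (22.78+22.73)/2 × 0.5 = 11.3775
  [1→3]: (22.73+9.87)/2 × 2 = 32.6
  [3→9]: (9.87+0.67)/2 × 6 = 31.62
  [9→9.25]: (0.67+0.60)/2 × 0.25 = 0.15875
  [9.25→15.25]: (0.60+0.04)/2 × 6 = 1.92
  [15.25→16.75]: (0.04+0.02)/2 × 1.5 = 0.045
  Sum = 83.41625 µg/mL·hr
Extrapolated tail: C_last / k_e = 0.02 / 0.449 = 0.045
AUC_0→∞ = 83.41625 + 0.045 = 83.46125 µg/mL·hr

AUC = 83.5 µg/mL·hr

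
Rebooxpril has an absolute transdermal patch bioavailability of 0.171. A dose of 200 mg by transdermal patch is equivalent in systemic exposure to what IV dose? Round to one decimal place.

D_iv = 34.2 mg

Systemic exposure from an extravascular dose = F × D_ev, so the equivalent IV dose is F × D_ev.
D_iv = F × D_ev = 0.171 × 200 = 34.2 mg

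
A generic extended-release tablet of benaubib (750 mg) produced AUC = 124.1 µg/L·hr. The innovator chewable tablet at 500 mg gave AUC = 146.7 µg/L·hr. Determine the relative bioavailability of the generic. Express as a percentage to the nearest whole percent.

F_rel = 56%

F_rel = (AUC_test/D_test) / (AUC_ref/D_ref)
      = (124.1/750) / (146.7/500)
      = 0.165467 / 0.2934 = 0.5640 = 56.40%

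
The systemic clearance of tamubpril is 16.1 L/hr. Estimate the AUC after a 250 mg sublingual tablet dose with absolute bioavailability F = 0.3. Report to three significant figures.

AUC = 4.66 mg/L·hr

AUC_0→∞ = F × Dose / CL
        = 0.3 × 250 / 16.1 = 4.65839 mg/L·hr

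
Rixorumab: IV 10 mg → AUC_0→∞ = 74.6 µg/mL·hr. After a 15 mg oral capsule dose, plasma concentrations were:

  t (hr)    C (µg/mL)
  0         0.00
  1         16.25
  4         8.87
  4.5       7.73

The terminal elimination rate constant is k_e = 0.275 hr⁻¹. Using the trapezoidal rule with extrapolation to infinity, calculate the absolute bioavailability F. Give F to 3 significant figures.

Trapezoidal AUC_0→4.5 (oral capsule):
  [0→1]: (0.00+16.25)/2 × 1 = 8.125
  [1→4]: (16.25+8.87)/2 × 3 = 37.68
  [4→4.5]: (8.87+7.73)/2 × 0.5 = 4.15
  Sum = 49.955 µg/mL·hr
Tail: C_last/k_e = 7.73/0.275 = 28.109
AUC_0→∞ (oral capsule) = 49.955 + 28.109 = 78.064 µg/mL·hr
F = (AUC_ev/D_ev)/(AUC_iv/D_iv) = (78.064/15)/(74.6/10) = 5.20427/7.46 = 0.6976

F = 0.698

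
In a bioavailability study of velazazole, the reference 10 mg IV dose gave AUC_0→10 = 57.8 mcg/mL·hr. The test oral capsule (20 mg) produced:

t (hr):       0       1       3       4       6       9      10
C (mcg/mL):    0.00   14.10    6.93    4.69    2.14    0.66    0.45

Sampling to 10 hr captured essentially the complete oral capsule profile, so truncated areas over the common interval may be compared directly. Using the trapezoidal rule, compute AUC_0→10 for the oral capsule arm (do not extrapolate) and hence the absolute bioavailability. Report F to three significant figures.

Trapezoidal AUC_0→10 (oral capsule):
  [0→1]: (0.00+14.10)/2 × 1 = 7.05
  [1→3]: (14.10+6.93)/2 × 2 = 21.03
  [3→4]: (6.93+4.69)/2 × 1 = 5.81
  [4→6]: (4.69+2.14)/2 × 2 = 6.83
  [6→9]: (2.14+0.66)/2 × 3 = 4.2
  [9→10]: (0.66+0.45)/2 × 1 = 0.555
  Sum = 45.475 mcg/mL·hr
F = (AUC_ev/D_ev)/(AUC_iv/D_iv) = (45.475/20)/(57.8/10) = 2.27375/5.78 = 0.3934

F = 0.393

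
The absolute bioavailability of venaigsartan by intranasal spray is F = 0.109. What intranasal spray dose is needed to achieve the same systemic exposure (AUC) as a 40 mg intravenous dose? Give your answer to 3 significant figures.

D_intranasal = 367 mg

For equal systemic exposure: F × D_ev = D_iv
D_ev = D_iv / F = 40 / 0.109 = 366.972 mg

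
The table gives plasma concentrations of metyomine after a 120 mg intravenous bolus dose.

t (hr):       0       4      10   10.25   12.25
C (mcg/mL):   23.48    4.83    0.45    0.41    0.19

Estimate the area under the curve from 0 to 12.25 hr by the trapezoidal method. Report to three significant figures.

Trapezoidal AUC_0→12.25:
  [0→4]: (23.48+4.83)/2 × 4 = 56.62
  [4→10]: (4.83+0.45)/2 × 6 = 15.84
  [10→10.25]: (0.45+0.41)/2 × 0.25 = 0.1075
  [10.25→12.25]: (0.41+0.19)/2 × 2 = 0.6
  Sum = 73.1675 mcg/mL·hr

AUC = 73.2 mcg/mL·hr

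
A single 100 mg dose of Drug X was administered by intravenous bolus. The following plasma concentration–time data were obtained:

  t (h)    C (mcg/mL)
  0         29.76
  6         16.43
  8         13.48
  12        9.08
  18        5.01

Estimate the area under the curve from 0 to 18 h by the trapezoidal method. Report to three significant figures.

AUC = 256 mcg/mL·h

Trapezoidal AUC_0→18:
  [0→6]: (29.76+16.43)/2 × 6 = 138.57
  [6→8]: (16.43+13.48)/2 × 2 = 29.91
  [8→12]: (13.48+9.08)/2 × 4 = 45.12
  [12→18]: (9.08+5.01)/2 × 6 = 42.27
  Sum = 255.87 mcg/mL·h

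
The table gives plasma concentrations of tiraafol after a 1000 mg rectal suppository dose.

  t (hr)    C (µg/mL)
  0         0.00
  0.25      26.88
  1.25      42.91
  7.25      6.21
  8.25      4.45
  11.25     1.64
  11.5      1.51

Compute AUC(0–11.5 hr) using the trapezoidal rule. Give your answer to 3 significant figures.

AUC = 200 µg/mL·hr

Trapezoidal AUC_0→11.5:
  [0→0.25]: (0.00+26.88)/2 × 0.25 = 3.36
  [0.25→1.25]: (26.88+42.91)/2 × 1 = 34.895
  [1.25→7.25]: (42.91+6.21)/2 × 6 = 147.36
  [7.25→8.25]: (6.21+4.45)/2 × 1 = 5.33
  [8.25→11.25]: (4.45+1.64)/2 × 3 = 9.135
  [11.25→11.5]: (1.64+1.51)/2 × 0.25 = 0.39375
  Sum = 200.47375 µg/mL·hr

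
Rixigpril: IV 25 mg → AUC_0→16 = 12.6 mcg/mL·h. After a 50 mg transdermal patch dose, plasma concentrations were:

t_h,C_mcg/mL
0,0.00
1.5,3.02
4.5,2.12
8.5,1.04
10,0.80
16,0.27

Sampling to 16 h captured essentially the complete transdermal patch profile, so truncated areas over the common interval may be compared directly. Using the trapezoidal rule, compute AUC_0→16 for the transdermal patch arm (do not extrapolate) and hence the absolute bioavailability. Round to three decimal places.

F = 0.829

Trapezoidal AUC_0→16 (transdermal patch):
  [0→1.5]: (0.00+3.02)/2 × 1.5 = 2.265
  [1.5→4.5]: (3.02+2.12)/2 × 3 = 7.71
  [4.5→8.5]: (2.12+1.04)/2 × 4 = 6.32
  [8.5→10]: (1.04+0.80)/2 × 1.5 = 1.38
  [10→16]: (0.80+0.27)/2 × 6 = 3.21
  Sum = 20.885 mcg/mL·h
F = (AUC_ev/D_ev)/(AUC_iv/D_iv) = (20.885/50)/(12.6/25) = 0.4177/0.504 = 0.8288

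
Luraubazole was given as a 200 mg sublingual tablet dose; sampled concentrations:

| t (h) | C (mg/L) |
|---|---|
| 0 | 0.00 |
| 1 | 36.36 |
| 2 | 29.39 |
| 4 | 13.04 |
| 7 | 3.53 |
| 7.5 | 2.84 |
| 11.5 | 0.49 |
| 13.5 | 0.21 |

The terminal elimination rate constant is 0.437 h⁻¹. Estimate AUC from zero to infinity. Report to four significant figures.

AUC = 127.8 mg/L·h

Trapezoidal AUC_0→13.5:
  [0→1]: (0.00+36.36)/2 × 1 = 18.18
  [1→2]: (36.36+29.39)/2 × 1 = 32.875
  [2→4]: (29.39+13.04)/2 × 2 = 42.43
  [4→7]: (13.04+3.53)/2 × 3 = 24.855
  [7→7.5]: (3.53+2.84)/2 × 0.5 = 1.5925
  [7.5→11.5]: (2.84+0.49)/2 × 4 = 6.66
  [11.5→13.5]: (0.49+0.21)/2 × 2 = 0.7
  Sum = 127.2925 mg/L·h
Extrapolated tail: C_last / k_e = 0.21 / 0.437 = 0.481
AUC_0→∞ = 127.2925 + 0.481 = 127.7735 mg/L·h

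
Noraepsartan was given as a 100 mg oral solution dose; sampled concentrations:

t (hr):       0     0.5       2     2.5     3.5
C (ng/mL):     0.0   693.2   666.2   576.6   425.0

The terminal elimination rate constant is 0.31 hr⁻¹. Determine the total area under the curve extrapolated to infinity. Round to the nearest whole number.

Trapezoidal AUC_0→3.5:
  [0→0.5]: (0.0+693.2)/2 × 0.5 = 173.3
  [0.5→2]: (693.2+666.2)/2 × 1.5 = 1019.55
  [2→2.5]: (666.2+576.6)/2 × 0.5 = 310.7
  [2.5→3.5]: (576.6+425.0)/2 × 1 = 500.8
  Sum = 2004.35 ng/mL·hr
Extrapolated tail: C_last / k_e = 425.0 / 0.31 = 1370.968
AUC_0→∞ = 2004.35 + 1370.968 = 3375.318 ng/mL·hr

AUC = 3375 ng/mL·hr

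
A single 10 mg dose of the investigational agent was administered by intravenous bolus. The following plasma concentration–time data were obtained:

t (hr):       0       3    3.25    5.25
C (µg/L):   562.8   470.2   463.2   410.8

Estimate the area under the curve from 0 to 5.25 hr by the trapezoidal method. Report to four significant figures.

AUC = 2540 µg/L·hr

Trapezoidal AUC_0→5.25:
  [0→3]: (562.8+470.2)/2 × 3 = 1549.5
  [3→3.25]: (470.2+463.2)/2 × 0.25 = 116.675
  [3.25→5.25]: (463.2+410.8)/2 × 2 = 874.0
  Sum = 2540.175 µg/L·hr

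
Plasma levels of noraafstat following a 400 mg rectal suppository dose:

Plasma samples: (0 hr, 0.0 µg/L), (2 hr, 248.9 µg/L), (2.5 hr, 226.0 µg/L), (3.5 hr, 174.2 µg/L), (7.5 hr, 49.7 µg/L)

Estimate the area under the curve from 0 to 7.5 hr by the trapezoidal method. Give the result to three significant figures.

AUC = 1020 µg/L·hr

Trapezoidal AUC_0→7.5:
  [0→2]: (0.0+248.9)/2 × 2 = 248.9
  [2→2.5]: (248.9+226.0)/2 × 0.5 = 118.725
  [2.5→3.5]: (226.0+174.2)/2 × 1 = 200.1
  [3.5→7.5]: (174.2+49.7)/2 × 4 = 447.8
  Sum = 1015.525 µg/L·hr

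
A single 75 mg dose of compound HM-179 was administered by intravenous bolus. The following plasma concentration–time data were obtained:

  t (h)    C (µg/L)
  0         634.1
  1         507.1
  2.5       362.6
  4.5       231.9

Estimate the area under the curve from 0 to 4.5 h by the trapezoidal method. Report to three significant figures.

Trapezoidal AUC_0→4.5:
  [0→1]: (634.1+507.1)/2 × 1 = 570.6
  [1→2.5]: (507.1+362.6)/2 × 1.5 = 652.275
  [2.5→4.5]: (362.6+231.9)/2 × 2 = 594.5
  Sum = 1817.375 µg/L·h

AUC = 1820 µg/L·h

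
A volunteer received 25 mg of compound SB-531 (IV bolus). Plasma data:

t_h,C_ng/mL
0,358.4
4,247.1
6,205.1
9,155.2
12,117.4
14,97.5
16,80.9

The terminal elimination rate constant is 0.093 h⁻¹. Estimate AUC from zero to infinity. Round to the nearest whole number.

Trapezoidal AUC_0→16:
  [0→4]: (358.4+247.1)/2 × 4 = 1211.0
  [4→6]: (247.1+205.1)/2 × 2 = 452.2
  [6→9]: (205.1+155.2)/2 × 3 = 540.45
  [9→12]: (155.2+117.4)/2 × 3 = 408.9
  [12→14]: (117.4+97.5)/2 × 2 = 214.9
  [14→16]: (97.5+80.9)/2 × 2 = 178.4
  Sum = 3005.85 ng/mL·h
Extrapolated tail: C_last / k_e = 80.9 / 0.093 = 869.892
AUC_0→∞ = 3005.85 + 869.892 = 3875.742 ng/mL·h

AUC = 3876 ng/mL·h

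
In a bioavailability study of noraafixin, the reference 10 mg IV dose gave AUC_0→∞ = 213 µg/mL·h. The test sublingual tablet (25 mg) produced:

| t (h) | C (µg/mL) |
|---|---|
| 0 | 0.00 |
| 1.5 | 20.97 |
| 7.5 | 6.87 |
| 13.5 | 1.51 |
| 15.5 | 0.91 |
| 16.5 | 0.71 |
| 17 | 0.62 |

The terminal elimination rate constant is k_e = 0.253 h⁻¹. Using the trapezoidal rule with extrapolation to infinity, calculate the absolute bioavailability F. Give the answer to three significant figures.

F = 0.245

Trapezoidal AUC_0→17 (sublingual tablet):
  [0→1.5]: (0.00+20.97)/2 × 1.5 = 15.7275
  [1.5→7.5]: (20.97+6.87)/2 × 6 = 83.52
  [7.5→13.5]: (6.87+1.51)/2 × 6 = 25.14
  [13.5→15.5]: (1.51+0.91)/2 × 2 = 2.42
  [15.5→16.5]: (0.91+0.71)/2 × 1 = 0.81
  [16.5→17]: (0.71+0.62)/2 × 0.5 = 0.3325
  Sum = 127.95 µg/mL·h
Tail: C_last/k_e = 0.62/0.253 = 2.451
AUC_0→∞ (sublingual tablet) = 127.95 + 2.451 = 130.401 µg/mL·h
F = (AUC_ev/D_ev)/(AUC_iv/D_iv) = (130.401/25)/(213/10) = 5.21604/21.3 = 0.2449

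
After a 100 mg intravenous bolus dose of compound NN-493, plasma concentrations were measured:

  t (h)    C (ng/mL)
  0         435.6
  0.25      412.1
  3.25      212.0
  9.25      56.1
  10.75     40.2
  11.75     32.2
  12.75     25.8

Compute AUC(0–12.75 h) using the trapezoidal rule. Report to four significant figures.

AUC = 1984 ng/mL·h

Trapezoidal AUC_0→12.75:
  [0→0.25]: (435.6+412.1)/2 × 0.25 = 105.9625
  [0.25→3.25]: (412.1+212.0)/2 × 3 = 936.15
  [3.25→9.25]: (212.0+56.1)/2 × 6 = 804.3
  [9.25→10.75]: (56.1+40.2)/2 × 1.5 = 72.225
  [10.75→11.75]: (40.2+32.2)/2 × 1 = 36.2
  [11.75→12.75]: (32.2+25.8)/2 × 1 = 29.0
  Sum = 1983.8375 ng/mL·h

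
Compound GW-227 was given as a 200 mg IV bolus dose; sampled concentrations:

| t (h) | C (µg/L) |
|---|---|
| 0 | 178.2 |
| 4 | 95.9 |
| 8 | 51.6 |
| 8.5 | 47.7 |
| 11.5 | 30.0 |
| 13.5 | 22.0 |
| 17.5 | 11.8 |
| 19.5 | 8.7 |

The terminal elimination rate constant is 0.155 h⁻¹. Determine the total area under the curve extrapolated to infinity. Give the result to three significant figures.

Trapezoidal AUC_0→19.5:
  [0→4]: (178.2+95.9)/2 × 4 = 548.2
  [4→8]: (95.9+51.6)/2 × 4 = 295.0
  [8→8.5]: (51.6+47.7)/2 × 0.5 = 24.825
  [8.5→11.5]: (47.7+30.0)/2 × 3 = 116.55
  [11.5→13.5]: (30.0+22.0)/2 × 2 = 52.0
  [13.5→17.5]: (22.0+11.8)/2 × 4 = 67.6
  [17.5→19.5]: (11.8+8.7)/2 × 2 = 20.5
  Sum = 1124.675 µg/L·h
Extrapolated tail: C_last / k_e = 8.7 / 0.155 = 56.129
AUC_0→∞ = 1124.675 + 56.129 = 1180.804 µg/L·h

AUC = 1180 µg/L·h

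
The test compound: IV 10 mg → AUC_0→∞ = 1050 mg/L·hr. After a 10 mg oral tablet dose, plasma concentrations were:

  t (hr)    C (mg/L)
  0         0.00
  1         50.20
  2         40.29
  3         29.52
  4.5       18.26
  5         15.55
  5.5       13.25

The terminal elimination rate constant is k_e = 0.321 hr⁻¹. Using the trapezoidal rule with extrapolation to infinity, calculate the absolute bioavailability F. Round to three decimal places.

F = 0.189

Trapezoidal AUC_0→5.5 (oral tablet):
  [0→1]: (0.00+50.20)/2 × 1 = 25.1
  [1→2]: (50.20+40.29)/2 × 1 = 45.245
  [2→3]: (40.29+29.52)/2 × 1 = 34.905
  [3→4.5]: (29.52+18.26)/2 × 1.5 = 35.835
  [4.5→5]: (18.26+15.55)/2 × 0.5 = 8.4525
  [5→5.5]: (15.55+13.25)/2 × 0.5 = 7.2
  Sum = 156.7375 mg/L·hr
Tail: C_last/k_e = 13.25/0.321 = 41.277
AUC_0→∞ (oral tablet) = 156.7375 + 41.277 = 198.0145 mg/L·hr
F = (AUC_ev/D_ev)/(AUC_iv/D_iv) = (198.0145/10)/(1050/10) = 19.80145/105 = 0.1886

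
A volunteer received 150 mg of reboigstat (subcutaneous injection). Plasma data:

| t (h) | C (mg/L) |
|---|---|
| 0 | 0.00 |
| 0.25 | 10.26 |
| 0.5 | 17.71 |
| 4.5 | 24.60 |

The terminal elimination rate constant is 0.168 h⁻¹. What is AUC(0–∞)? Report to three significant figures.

Trapezoidal AUC_0→4.5:
  [0→0.25]: (0.00+10.26)/2 × 0.25 = 1.2825
  [0.25→0.5]: (10.26+17.71)/2 × 0.25 = 3.49625
  [0.5→4.5]: (17.71+24.60)/2 × 4 = 84.62
  Sum = 89.39875 mg/L·h
Extrapolated tail: C_last / k_e = 24.60 / 0.168 = 146.429
AUC_0→∞ = 89.39875 + 146.429 = 235.82775 mg/L·h

AUC = 236 mg/L·h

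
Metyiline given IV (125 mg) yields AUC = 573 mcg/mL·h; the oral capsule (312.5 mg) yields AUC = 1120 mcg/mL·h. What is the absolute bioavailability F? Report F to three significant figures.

F = 0.782

F = (AUC_ev / D_ev) / (AUC_iv / D_iv)
  = (1120/312.5) / (573/125)
  = 3.584 / 4.584 = 0.7818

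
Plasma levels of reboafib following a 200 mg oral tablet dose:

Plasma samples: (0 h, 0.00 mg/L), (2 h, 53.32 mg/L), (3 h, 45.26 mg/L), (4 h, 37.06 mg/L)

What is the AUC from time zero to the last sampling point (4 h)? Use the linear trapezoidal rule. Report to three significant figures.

AUC = 144 mg/L·h

Trapezoidal AUC_0→4:
  [0→2]: (0.00+53.32)/2 × 2 = 53.32
  [2→3]: (53.32+45.26)/2 × 1 = 49.29
  [3→4]: (45.26+37.06)/2 × 1 = 41.16
  Sum = 143.77 mg/L·h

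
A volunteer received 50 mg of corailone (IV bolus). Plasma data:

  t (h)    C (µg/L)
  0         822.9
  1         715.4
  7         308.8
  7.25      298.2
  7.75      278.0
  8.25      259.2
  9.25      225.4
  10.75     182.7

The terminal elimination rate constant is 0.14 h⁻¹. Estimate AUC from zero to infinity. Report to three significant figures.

AUC = 6050 µg/L·h

Trapezoidal AUC_0→10.75:
  [0→1]: (822.9+715.4)/2 × 1 = 769.15
  [1→7]: (715.4+308.8)/2 × 6 = 3072.6
  [7→7.25]: (308.8+298.2)/2 × 0.25 = 75.875
  [7.25→7.75]: (298.2+278.0)/2 × 0.5 = 144.05
  [7.75→8.25]: (278.0+259.2)/2 × 0.5 = 134.3
  [8.25→9.25]: (259.2+225.4)/2 × 1 = 242.3
  [9.25→10.75]: (225.4+182.7)/2 × 1.5 = 306.075
  Sum = 4744.35 µg/L·h
Extrapolated tail: C_last / k_e = 182.7 / 0.14 = 1305.000
AUC_0→∞ = 4744.35 + 1305.000 = 6049.35 µg/L·h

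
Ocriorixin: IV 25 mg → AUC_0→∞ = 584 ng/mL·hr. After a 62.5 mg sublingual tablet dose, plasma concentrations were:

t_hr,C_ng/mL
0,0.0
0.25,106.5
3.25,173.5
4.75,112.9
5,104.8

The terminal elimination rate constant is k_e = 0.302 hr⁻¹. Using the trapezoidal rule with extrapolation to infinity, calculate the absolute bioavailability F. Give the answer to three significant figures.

Trapezoidal AUC_0→5 (sublingual tablet):
  [0→0.25]: (0.0+106.5)/2 × 0.25 = 13.3125
  [0.25→3.25]: (106.5+173.5)/2 × 3 = 420.0
  [3.25→4.75]: (173.5+112.9)/2 × 1.5 = 214.8
  [4.75→5]: (112.9+104.8)/2 × 0.25 = 27.2125
  Sum = 675.325 ng/mL·hr
Tail: C_last/k_e = 104.8/0.302 = 347.020
AUC_0→∞ (sublingual tablet) = 675.325 + 347.020 = 1022.345 ng/mL·hr
F = (AUC_ev/D_ev)/(AUC_iv/D_iv) = (1022.345/62.5)/(584/25) = 16.35752/23.36 = 0.7002

F = 0.700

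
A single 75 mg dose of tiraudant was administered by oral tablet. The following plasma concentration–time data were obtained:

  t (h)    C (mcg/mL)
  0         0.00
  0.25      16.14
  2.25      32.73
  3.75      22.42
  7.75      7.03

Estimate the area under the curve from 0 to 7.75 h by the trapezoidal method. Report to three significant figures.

Trapezoidal AUC_0→7.75:
  [0→0.25]: (0.00+16.14)/2 × 0.25 = 2.0175
  [0.25→2.25]: (16.14+32.73)/2 × 2 = 48.87
  [2.25→3.75]: (32.73+22.42)/2 × 1.5 = 41.3625
  [3.75→7.75]: (22.42+7.03)/2 × 4 = 58.9
  Sum = 151.15 mcg/mL·h

AUC = 151 mcg/mL·h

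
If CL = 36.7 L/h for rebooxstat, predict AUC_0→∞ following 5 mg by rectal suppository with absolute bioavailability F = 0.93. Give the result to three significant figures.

AUC_0→∞ = F × Dose / CL
        = 0.93 × 5 / 36.7 = 0.126703 mg/L·h

AUC = 0.127 mg/L·h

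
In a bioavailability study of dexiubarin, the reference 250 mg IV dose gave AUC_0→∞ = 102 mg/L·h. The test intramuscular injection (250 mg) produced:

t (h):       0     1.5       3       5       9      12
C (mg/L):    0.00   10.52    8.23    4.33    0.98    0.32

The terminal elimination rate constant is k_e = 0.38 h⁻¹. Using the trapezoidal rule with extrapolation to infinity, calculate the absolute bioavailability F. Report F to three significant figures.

Trapezoidal AUC_0→12 (intramuscular injection):
  [0→1.5]: (0.00+10.52)/2 × 1.5 = 7.89
  [1.5→3]: (10.52+8.23)/2 × 1.5 = 14.0625
  [3→5]: (8.23+4.33)/2 × 2 = 12.56
  [5→9]: (4.33+0.98)/2 × 4 = 10.62
  [9→12]: (0.98+0.32)/2 × 3 = 1.95
  Sum = 47.0825 mg/L·h
Tail: C_last/k_e = 0.32/0.38 = 0.842
AUC_0→∞ (intramuscular injection) = 47.0825 + 0.842 = 47.9245 mg/L·h
F = (AUC_ev/D_ev)/(AUC_iv/D_iv) = (47.9245/250)/(102/250) = 0.191698/0.408 = 0.4698

F = 0.470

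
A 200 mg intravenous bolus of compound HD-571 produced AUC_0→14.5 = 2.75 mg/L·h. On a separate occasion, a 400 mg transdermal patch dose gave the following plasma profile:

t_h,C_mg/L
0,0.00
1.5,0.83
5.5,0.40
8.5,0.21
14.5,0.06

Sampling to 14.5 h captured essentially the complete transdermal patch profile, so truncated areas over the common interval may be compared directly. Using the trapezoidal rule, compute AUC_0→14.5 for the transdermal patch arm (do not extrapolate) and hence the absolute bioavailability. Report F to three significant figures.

F = 0.874

Trapezoidal AUC_0→14.5 (transdermal patch):
  [0→1.5]: (0.00+0.83)/2 × 1.5 = 0.6225
  [1.5→5.5]: (0.83+0.40)/2 × 4 = 2.46
  [5.5→8.5]: (0.40+0.21)/2 × 3 = 0.915
  [8.5→14.5]: (0.21+0.06)/2 × 6 = 0.81
  Sum = 4.8075 mg/L·h
F = (AUC_ev/D_ev)/(AUC_iv/D_iv) = (4.8075/400)/(2.75/200) = 0.01201875/0.01375 = 0.8741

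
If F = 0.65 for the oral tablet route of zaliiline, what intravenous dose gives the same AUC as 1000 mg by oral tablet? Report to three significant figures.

D_iv = 650 mg

Systemic exposure from an extravascular dose = F × D_ev, so the equivalent IV dose is F × D_ev.
D_iv = F × D_ev = 0.65 × 1000 = 650 mg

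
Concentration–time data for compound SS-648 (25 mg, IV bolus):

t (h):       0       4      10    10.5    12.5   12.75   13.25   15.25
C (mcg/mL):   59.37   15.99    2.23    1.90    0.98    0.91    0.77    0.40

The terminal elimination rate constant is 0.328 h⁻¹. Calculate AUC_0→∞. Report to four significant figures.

AUC = 212.3 mcg/mL·h

Trapezoidal AUC_0→15.25:
  [0→4]: (59.37+15.99)/2 × 4 = 150.72
  [4→10]: (15.99+2.23)/2 × 6 = 54.66
  [10→10.5]: (2.23+1.90)/2 × 0.5 = 1.0325
  [10.5→12.5]: (1.90+0.98)/2 × 2 = 2.88
  [12.5→12.75]: (0.98+0.91)/2 × 0.25 = 0.23625
  [12.75→13.25]: (0.91+0.77)/2 × 0.5 = 0.42
  [13.25→15.25]: (0.77+0.40)/2 × 2 = 1.17
  Sum = 211.11875 mcg/mL·h
Extrapolated tail: C_last / k_e = 0.40 / 0.328 = 1.220
AUC_0→∞ = 211.11875 + 1.220 = 212.33875 mcg/mL·h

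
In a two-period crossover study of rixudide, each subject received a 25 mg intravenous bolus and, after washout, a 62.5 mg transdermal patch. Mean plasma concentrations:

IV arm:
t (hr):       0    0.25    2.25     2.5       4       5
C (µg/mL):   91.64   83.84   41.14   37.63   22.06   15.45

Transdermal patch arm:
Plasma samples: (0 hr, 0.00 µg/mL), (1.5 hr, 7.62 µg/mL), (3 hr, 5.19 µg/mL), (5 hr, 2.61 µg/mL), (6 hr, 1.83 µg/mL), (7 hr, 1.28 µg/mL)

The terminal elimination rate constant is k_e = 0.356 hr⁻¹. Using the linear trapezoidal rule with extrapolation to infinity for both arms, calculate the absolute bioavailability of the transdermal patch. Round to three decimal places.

F = 0.046

Trapezoidal AUC_0→5 (IV):
  [0→0.25]: (91.64+83.84)/2 × 0.25 = 21.935
  [0.25→2.25]: (83.84+41.14)/2 × 2 = 124.98
  [2.25→2.5]: (41.14+37.63)/2 × 0.25 = 9.84625
  [2.5→4]: (37.63+22.06)/2 × 1.5 = 44.7675
  [4→5]: (22.06+15.45)/2 × 1 = 18.755
  Sum = 220.28375 µg/mL·hr
IV tail: 15.45/0.356 = 43.399; AUC_iv,0→∞ = 220.28375 + 43.399 = 263.68275 µg/mL·hr
Trapezoidal AUC_0→7 (transdermal patch):
  [0→1.5]: (0.00+7.62)/2 × 1.5 = 5.715
  [1.5→3]: (7.62+5.19)/2 × 1.5 = 9.6075
  [3→5]: (5.19+2.61)/2 × 2 = 7.8
  [5→6]: (2.61+1.83)/2 × 1 = 2.22
  [6→7]: (1.83+1.28)/2 × 1 = 1.555
  Sum = 26.8975 µg/mL·hr
transdermal patch tail: 1.28/0.356 = 3.596; AUC_ev,0→∞ = 26.8975 + 3.596 = 30.4935 µg/mL·hr
F = (AUC_ev/D_ev)/(AUC_iv/D_iv) = (30.4935/62.5)/(263.68275/25) = 0.487896/10.54731 = 0.0463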